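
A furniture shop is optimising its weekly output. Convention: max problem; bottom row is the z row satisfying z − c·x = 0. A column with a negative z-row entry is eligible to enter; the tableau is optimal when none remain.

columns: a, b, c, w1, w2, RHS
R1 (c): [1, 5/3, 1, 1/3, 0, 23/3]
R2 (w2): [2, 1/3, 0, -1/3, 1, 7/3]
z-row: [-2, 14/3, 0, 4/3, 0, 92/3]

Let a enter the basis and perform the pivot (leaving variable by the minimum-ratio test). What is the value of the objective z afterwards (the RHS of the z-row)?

33

Ratio test on column a — row 1: (23/3)/1 = 23/3; row 2: (7/3)/2 = 7/6. Minimum is 7/6 at row 2 (w2 leaves); pivot element 2.
Pivot on row 2; the z-row RHS becomes 92/3 − (-2)·(7/6) = 33.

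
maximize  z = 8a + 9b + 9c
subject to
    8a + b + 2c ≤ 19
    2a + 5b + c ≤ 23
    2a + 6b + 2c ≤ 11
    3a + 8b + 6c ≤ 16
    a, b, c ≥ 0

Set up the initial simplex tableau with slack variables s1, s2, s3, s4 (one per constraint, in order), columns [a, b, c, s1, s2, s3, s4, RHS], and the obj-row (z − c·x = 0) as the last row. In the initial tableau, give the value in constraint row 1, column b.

1

Constraint 1 has coefficient 1 on b.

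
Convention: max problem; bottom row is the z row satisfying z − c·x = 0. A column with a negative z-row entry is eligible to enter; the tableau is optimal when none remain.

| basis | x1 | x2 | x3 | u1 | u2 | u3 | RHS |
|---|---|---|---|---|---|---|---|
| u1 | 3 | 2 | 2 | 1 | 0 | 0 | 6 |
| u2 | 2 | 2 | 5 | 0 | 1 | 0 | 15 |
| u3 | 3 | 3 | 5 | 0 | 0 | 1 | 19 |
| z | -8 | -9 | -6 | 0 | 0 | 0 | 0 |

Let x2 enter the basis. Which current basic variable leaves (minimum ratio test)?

u1

Column x2 entries and ratios — u1: 6/2 = 3; u2: 15/2 = 15/2; u3: 19/3 = 19/3.
Smallest ratio is 3 in the row of u1, so u1 leaves.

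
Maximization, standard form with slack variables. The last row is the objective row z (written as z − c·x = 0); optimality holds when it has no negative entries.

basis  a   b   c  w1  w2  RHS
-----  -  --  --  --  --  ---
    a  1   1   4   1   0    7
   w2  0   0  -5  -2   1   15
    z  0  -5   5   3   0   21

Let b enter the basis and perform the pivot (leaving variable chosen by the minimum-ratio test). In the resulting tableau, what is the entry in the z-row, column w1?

8

Ratio test on column b — row 1: 7/1 = 7; row 2: entry 0 ≤ 0. Minimum is 7 at row 1 (a leaves); pivot element 1.
Divide row 1 by 1; eliminate column b from the other rows.
z-row update in column w1: 3 − (-5)·1 = 8.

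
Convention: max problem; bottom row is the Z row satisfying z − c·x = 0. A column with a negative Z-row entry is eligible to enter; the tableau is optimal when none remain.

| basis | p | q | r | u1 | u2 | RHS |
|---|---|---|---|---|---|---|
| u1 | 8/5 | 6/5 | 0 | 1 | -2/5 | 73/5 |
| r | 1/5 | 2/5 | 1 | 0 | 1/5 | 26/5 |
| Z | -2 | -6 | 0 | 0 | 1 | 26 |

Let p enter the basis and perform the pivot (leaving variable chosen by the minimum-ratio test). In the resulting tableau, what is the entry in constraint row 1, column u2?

-1/4

Ratio test on column p — row 1: (73/5)/(8/5) = 73/8; row 2: (26/5)/(1/5) = 26. Minimum is 73/8 at row 1 (u1 leaves); pivot element 8/5.
Divide row 1 by 8/5; eliminate column p from the other rows.
In the new row 1, the u2 entry is the old entry divided by the pivot: (-2/5)/(8/5) = -1/4.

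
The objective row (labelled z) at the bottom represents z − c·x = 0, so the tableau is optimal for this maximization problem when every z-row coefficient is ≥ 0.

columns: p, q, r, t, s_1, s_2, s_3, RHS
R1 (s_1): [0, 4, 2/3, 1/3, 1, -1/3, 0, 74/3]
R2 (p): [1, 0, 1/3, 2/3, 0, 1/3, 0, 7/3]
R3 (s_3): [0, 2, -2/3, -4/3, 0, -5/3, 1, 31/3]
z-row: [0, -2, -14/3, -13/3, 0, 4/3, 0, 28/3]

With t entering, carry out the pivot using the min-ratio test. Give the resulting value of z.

Ratio test on column t — row 1: (74/3)/(1/3) = 74; row 2: (7/3)/(2/3) = 7/2; row 3: entry -4/3 ≤ 0. Minimum is 7/2 at row 2 (p leaves); pivot element 2/3.
Pivot on row 2; the z-row RHS becomes 28/3 − (-13/3)·(7/2) = 49/2.

49/2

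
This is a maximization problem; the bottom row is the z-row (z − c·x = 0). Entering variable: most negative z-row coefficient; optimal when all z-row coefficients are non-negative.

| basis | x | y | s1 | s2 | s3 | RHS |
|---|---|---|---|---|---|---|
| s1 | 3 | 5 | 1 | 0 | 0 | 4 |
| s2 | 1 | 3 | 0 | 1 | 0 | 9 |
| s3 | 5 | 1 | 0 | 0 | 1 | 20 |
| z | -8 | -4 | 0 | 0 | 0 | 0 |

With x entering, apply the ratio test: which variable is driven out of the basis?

s1

Column x entries and ratios — s1: 4/3 = 4/3; s2: 9/1 = 9; s3: 20/5 = 4.
Smallest ratio is 4/3 in the row of s1, so s1 leaves.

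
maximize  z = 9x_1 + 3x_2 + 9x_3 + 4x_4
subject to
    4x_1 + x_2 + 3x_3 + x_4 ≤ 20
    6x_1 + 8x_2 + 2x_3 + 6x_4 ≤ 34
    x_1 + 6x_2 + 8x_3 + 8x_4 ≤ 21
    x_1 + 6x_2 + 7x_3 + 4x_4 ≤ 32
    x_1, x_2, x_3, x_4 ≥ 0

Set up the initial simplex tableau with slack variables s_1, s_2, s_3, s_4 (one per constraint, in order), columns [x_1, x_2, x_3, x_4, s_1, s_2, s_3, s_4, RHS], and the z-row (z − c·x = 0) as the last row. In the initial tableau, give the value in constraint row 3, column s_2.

0

Slack s_2 belongs to constraint 2; its column is the unit vector e_2, so the entry in row 3 is 0.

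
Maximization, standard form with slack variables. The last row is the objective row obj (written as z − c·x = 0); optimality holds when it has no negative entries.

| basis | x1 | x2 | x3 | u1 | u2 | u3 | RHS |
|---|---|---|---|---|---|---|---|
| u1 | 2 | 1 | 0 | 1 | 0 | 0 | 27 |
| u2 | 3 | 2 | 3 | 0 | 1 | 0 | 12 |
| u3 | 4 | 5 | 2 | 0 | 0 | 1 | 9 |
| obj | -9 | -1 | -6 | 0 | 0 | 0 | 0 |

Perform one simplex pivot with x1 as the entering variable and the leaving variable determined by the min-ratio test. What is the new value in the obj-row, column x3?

-3/2

Ratio test on column x1 — row 1: 27/2 = 27/2; row 2: 12/3 = 4; row 3: 9/4 = 9/4. Minimum is 9/4 at row 3 (u3 leaves); pivot element 4.
Divide row 3 by 4; eliminate column x1 from the other rows.
obj-row update in column x3: -6 − (-9)·(1/2) = -3/2.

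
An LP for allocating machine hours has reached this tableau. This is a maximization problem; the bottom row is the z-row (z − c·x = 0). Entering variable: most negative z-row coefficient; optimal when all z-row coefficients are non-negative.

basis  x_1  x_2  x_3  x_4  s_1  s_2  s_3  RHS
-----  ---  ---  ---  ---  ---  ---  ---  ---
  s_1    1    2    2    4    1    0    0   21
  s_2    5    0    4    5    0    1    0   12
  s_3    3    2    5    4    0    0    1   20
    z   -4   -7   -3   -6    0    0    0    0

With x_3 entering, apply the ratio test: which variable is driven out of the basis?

s_2

Column x_3 entries and ratios — s_1: 21/2 = 21/2; s_2: 12/4 = 3; s_3: 20/5 = 4.
Smallest ratio is 3 in the row of s_2, so s_2 leaves.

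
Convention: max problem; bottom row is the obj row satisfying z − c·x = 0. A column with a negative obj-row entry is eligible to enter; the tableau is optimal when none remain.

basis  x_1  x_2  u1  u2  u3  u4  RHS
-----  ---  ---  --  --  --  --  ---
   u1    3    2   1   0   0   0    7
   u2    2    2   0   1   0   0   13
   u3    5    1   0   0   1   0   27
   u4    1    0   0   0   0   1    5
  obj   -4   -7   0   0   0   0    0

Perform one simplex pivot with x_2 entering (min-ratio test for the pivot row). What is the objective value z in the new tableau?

Ratio test on column x_2 — row 1: 7/2 = 7/2; row 2: 13/2 = 13/2; row 3: 27/1 = 27; row 4: entry 0 ≤ 0. Minimum is 7/2 at row 1 (u1 leaves); pivot element 2.
Pivot on row 1; the obj-row RHS becomes 0 − (-7)·(7/2) = 49/2.

49/2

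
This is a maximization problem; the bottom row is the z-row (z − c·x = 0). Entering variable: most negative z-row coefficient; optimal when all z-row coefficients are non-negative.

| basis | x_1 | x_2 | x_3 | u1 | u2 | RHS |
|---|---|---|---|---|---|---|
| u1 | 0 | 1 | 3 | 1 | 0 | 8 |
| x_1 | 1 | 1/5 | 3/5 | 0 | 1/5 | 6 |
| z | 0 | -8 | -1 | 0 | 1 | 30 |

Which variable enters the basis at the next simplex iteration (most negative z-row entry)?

x_2

Negative z-row entries: x_2: -8, x_3: -1.
The most negative is -8 in column x_2, so x_2 enters.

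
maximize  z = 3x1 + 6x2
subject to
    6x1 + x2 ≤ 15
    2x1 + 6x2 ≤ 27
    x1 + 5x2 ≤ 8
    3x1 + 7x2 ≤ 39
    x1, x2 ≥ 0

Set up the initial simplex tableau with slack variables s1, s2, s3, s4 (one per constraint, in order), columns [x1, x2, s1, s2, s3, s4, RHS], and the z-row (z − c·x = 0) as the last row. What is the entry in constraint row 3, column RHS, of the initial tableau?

The RHS of constraint 3 is b_3 = 8.

8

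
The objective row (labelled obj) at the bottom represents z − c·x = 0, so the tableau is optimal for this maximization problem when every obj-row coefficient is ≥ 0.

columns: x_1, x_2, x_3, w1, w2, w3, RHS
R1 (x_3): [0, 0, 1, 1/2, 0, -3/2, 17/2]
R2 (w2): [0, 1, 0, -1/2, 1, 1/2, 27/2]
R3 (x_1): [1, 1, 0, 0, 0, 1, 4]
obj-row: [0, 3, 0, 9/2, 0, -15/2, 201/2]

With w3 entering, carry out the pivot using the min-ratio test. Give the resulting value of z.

261/2

Ratio test on column w3 — row 1: entry -3/2 ≤ 0; row 2: (27/2)/(1/2) = 27; row 3: 4/1 = 4. Minimum is 4 at row 3 (x_1 leaves); pivot element 1.
Pivot on row 3; the obj-row RHS becomes 201/2 − (-15/2)·4 = 261/2.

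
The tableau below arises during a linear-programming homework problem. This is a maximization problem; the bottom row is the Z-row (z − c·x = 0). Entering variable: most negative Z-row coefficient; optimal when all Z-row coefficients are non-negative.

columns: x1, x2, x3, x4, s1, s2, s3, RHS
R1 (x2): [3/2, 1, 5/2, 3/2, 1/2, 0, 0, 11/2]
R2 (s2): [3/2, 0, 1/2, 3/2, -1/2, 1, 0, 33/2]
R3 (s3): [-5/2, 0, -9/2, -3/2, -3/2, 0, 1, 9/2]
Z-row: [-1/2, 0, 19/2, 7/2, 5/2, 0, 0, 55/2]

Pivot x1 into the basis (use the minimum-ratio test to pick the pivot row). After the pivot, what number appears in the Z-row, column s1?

8/3

Ratio test on column x1 — row 1: (11/2)/(3/2) = 11/3; row 2: (33/2)/(3/2) = 11; row 3: entry -5/2 ≤ 0. Minimum is 11/3 at row 1 (x2 leaves); pivot element 3/2.
Divide row 1 by 3/2; eliminate column x1 from the other rows.
Z-row update in column s1: 5/2 − (-1/2)·(1/3) = 8/3.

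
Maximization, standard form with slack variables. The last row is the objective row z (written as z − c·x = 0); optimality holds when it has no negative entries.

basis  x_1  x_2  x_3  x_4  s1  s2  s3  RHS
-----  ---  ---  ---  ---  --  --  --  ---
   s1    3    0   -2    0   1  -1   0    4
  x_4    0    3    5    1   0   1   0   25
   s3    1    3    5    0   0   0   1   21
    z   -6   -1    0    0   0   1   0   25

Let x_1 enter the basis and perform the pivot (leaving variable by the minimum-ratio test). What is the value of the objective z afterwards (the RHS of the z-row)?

Ratio test on column x_1 — row 1: 4/3 = 4/3; row 2: entry 0 ≤ 0; row 3: 21/1 = 21. Minimum is 4/3 at row 1 (s1 leaves); pivot element 3.
Pivot on row 1; the z-row RHS becomes 25 − (-6)·(4/3) = 33.

33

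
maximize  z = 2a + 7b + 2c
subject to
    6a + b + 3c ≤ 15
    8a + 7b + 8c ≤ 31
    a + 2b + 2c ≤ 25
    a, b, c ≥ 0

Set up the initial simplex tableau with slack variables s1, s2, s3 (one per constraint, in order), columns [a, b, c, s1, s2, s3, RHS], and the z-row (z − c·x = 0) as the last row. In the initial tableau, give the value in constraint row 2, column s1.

Slack s1 belongs to constraint 1; its column is the unit vector e_1, so the entry in row 2 is 0.

0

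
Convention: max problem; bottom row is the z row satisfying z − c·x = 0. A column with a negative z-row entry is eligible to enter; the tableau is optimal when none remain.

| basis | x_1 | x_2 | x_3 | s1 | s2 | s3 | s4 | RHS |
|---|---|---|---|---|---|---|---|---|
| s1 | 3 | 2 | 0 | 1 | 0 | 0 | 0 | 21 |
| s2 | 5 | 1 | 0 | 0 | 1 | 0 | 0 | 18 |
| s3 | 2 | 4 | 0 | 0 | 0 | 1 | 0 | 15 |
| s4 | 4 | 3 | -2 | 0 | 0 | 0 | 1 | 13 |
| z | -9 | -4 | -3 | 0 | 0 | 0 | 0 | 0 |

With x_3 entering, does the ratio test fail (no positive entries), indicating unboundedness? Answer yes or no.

Every constraint-row entry in column x_3 is ≤ 0, so increasing x_3 is unbounded.

yes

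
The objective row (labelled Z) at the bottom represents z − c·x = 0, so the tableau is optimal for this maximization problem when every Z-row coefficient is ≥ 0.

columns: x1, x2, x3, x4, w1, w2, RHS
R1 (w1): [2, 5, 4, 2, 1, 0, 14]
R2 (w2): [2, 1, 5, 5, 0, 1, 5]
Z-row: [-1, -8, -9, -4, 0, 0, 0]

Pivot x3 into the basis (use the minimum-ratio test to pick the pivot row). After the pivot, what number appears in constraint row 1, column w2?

-4/5

Ratio test on column x3 — row 1: 14/4 = 7/2; row 2: 5/5 = 1. Minimum is 1 at row 2 (w2 leaves); pivot element 5.
Divide row 2 by 5; eliminate column x3 from the other rows.
Row 1 update in column w2: 0 − 4·(1/5) = -4/5.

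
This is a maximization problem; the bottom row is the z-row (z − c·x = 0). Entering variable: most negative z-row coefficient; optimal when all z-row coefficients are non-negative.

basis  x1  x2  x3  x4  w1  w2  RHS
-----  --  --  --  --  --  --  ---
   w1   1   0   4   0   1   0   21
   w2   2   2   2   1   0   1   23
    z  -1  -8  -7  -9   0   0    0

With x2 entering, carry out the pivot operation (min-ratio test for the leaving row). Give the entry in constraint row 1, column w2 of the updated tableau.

0

Ratio test on column x2 — row 1: entry 0 ≤ 0; row 2: 23/2 = 23/2. Minimum is 23/2 at row 2 (w2 leaves); pivot element 2.
Divide row 2 by 2; eliminate column x2 from the other rows.
Row 1 update in column w2: 0 − 0·(1/2) = 0.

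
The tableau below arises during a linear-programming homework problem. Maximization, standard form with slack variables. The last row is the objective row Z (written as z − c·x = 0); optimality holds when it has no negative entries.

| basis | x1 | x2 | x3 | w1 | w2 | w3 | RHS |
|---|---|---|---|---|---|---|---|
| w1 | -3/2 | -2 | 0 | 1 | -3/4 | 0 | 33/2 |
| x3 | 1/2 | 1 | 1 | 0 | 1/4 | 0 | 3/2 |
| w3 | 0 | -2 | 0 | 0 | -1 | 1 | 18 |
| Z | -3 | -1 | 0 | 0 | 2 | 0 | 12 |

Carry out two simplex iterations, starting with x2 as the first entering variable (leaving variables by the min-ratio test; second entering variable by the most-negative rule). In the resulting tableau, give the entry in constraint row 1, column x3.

Ratio test on column x2 — row 1: entry -2 ≤ 0; row 2: (3/2)/1 = 3/2; row 3: entry -2 ≤ 0. Minimum is 3/2 at row 2 (x3 leaves); pivot element 1.
Divide row 2 by 1; eliminate column x2 from the other rows.
Second iteration: most negative Z-row entry is -5/2 in column x1, so x1 enters.
Ratio test on column x1 — row 1: entry -1/2 ≤ 0; row 2: (3/2)/(1/2) = 3; row 3: 21/1 = 21. Minimum is 3 at row 2 (x2 leaves); pivot element 1/2.
Divide row 2 by 1/2; eliminate column x1 from the other rows.
After both pivots, the entry at constraint row 1, column x3 is 3.

3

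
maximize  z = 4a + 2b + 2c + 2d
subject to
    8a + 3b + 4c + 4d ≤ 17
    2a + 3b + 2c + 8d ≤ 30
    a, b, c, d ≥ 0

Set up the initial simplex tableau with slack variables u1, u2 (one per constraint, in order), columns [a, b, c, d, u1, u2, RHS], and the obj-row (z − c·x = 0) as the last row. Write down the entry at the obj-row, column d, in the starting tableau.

-2

The obj-row carries the negated objective coefficients: the d entry is -2.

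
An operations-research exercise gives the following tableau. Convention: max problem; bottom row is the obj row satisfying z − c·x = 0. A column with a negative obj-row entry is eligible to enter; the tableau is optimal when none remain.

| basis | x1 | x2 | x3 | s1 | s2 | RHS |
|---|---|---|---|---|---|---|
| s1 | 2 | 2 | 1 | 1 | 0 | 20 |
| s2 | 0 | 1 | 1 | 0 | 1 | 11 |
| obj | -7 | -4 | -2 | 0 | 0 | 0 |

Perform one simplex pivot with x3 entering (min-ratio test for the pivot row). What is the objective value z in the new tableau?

Ratio test on column x3 — row 1: 20/1 = 20; row 2: 11/1 = 11. Minimum is 11 at row 2 (s2 leaves); pivot element 1.
Pivot on row 2; the obj-row RHS becomes 0 − (-2)·11 = 22.

22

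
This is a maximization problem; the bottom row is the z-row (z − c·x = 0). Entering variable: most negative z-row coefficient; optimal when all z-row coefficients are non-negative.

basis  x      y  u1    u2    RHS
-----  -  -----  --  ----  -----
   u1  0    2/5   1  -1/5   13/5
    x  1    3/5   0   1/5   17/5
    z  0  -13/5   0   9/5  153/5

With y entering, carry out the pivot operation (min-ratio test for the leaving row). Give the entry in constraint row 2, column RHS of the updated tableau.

Ratio test on column y — row 1: (13/5)/(2/5) = 13/2; row 2: (17/5)/(3/5) = 17/3. Minimum is 17/3 at row 2 (x leaves); pivot element 3/5.
Divide row 2 by 3/5; eliminate column y from the other rows.
In the new row 2, the RHS entry is the old entry divided by the pivot: (17/5)/(3/5) = 17/3.

17/3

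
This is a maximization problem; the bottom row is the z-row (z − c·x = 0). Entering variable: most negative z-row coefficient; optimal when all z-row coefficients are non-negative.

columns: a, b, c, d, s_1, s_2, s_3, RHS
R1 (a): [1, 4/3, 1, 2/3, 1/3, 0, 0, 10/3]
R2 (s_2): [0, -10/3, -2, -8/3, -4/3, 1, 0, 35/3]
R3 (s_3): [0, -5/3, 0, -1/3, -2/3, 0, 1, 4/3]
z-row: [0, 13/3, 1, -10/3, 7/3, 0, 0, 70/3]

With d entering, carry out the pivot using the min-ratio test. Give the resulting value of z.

Ratio test on column d — row 1: (10/3)/(2/3) = 5; row 2: entry -8/3 ≤ 0; row 3: entry -1/3 ≤ 0. Minimum is 5 at row 1 (a leaves); pivot element 2/3.
Pivot on row 1; the z-row RHS becomes 70/3 − (-10/3)·5 = 40.

40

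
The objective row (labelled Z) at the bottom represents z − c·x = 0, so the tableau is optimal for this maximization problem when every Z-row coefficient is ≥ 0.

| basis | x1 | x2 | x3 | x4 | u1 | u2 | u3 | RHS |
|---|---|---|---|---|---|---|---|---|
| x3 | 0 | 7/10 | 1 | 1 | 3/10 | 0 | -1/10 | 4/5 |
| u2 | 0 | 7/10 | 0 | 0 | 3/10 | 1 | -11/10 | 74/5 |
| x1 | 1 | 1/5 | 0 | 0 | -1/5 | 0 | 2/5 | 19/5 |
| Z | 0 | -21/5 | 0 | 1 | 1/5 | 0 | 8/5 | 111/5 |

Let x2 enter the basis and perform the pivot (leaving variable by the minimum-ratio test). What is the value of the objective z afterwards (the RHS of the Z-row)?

Ratio test on column x2 — row 1: (4/5)/(7/10) = 8/7; row 2: (74/5)/(7/10) = 148/7; row 3: (19/5)/(1/5) = 19. Minimum is 8/7 at row 1 (x3 leaves); pivot element 7/10.
Pivot on row 1; the Z-row RHS becomes 111/5 − (-21/5)·(8/7) = 27.

27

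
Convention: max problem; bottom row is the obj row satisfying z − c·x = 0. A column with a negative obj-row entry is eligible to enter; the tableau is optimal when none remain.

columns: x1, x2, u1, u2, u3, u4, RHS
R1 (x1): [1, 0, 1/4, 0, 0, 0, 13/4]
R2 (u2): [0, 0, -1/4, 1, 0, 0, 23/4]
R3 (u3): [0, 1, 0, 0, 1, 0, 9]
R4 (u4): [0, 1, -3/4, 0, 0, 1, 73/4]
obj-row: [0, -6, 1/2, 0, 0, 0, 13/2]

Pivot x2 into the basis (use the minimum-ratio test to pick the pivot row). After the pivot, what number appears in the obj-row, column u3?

6

Ratio test on column x2 — row 1: entry 0 ≤ 0; row 2: entry 0 ≤ 0; row 3: 9/1 = 9; row 4: (73/4)/1 = 73/4. Minimum is 9 at row 3 (u3 leaves); pivot element 1.
Divide row 3 by 1; eliminate column x2 from the other rows.
obj-row update in column u3: 0 − (-6)·1 = 6.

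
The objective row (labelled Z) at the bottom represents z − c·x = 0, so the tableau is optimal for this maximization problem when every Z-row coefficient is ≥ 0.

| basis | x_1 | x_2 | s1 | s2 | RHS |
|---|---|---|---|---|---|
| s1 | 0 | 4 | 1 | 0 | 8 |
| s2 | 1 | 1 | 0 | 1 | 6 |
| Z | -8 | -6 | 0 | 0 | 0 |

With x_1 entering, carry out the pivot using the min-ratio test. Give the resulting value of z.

Ratio test on column x_1 — row 1: entry 0 ≤ 0; row 2: 6/1 = 6. Minimum is 6 at row 2 (s2 leaves); pivot element 1.
Pivot on row 2; the Z-row RHS becomes 0 − (-8)·6 = 48.

48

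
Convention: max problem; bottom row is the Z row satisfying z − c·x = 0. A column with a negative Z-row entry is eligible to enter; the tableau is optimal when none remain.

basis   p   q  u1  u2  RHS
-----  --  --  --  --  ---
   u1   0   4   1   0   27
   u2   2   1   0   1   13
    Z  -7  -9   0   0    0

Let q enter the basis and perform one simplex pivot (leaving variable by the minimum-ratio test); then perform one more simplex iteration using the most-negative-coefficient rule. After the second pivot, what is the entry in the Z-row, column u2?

7/2

Ratio test on column q — row 1: 27/4 = 27/4; row 2: 13/1 = 13. Minimum is 27/4 at row 1 (u1 leaves); pivot element 4.
Divide row 1 by 4; eliminate column q from the other rows.
Second iteration: most negative Z-row entry is -7 in column p, so p enters.
Ratio test on column p — row 1: entry 0 ≤ 0; row 2: (25/4)/2 = 25/8. Minimum is 25/8 at row 2 (u2 leaves); pivot element 2.
Divide row 2 by 2; eliminate column p from the other rows.
After both pivots, the entry at the Z-row, column u2 is 7/2.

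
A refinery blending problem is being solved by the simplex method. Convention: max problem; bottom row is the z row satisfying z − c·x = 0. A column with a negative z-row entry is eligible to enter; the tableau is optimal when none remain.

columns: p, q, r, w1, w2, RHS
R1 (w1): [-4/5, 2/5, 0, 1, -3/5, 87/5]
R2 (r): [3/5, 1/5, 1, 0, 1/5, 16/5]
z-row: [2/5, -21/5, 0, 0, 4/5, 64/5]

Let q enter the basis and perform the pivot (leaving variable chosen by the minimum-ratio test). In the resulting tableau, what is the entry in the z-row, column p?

13

Ratio test on column q — row 1: (87/5)/(2/5) = 87/2; row 2: (16/5)/(1/5) = 16. Minimum is 16 at row 2 (r leaves); pivot element 1/5.
Divide row 2 by 1/5; eliminate column q from the other rows.
z-row update in column p: 2/5 − (-21/5)·3 = 13.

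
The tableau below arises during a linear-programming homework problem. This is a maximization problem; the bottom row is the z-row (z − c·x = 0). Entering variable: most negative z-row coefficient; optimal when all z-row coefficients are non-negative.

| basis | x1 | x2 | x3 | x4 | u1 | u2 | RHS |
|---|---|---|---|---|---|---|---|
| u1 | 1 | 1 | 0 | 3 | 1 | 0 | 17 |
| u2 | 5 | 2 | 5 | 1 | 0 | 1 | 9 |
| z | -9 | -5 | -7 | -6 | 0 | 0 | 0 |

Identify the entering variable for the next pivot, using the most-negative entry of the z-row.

Negative z-row entries: x1: -9, x2: -5, x3: -7, x4: -6.
The most negative is -9 in column x1, so x1 enters.

x1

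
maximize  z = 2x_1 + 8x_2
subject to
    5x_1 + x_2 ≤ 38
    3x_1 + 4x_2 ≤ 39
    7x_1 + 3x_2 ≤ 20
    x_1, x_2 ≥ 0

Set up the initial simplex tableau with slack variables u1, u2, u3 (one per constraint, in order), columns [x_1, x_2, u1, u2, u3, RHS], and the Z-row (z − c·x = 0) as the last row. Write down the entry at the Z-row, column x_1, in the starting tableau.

The Z-row carries the negated objective coefficients: the x_1 entry is -2.

-2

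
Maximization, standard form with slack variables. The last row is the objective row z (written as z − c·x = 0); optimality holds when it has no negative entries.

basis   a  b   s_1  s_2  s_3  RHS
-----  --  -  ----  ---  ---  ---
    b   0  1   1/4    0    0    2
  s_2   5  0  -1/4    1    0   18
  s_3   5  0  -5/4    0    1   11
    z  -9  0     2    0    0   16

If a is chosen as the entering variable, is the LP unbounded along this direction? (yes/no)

no

Column a has positive entries in row(s) 2, 3, so the ratio test bounds it — not unbounded.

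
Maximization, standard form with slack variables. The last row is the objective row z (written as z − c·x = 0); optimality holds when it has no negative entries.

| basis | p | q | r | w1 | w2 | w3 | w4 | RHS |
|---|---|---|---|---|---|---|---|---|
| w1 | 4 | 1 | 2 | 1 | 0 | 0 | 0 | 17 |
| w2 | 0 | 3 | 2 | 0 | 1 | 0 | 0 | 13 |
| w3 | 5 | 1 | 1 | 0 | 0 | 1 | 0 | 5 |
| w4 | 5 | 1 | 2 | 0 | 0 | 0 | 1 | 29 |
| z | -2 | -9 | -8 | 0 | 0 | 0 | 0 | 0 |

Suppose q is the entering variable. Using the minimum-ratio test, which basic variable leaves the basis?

Column q entries and ratios — w1: 17/1 = 17; w2: 13/3 = 13/3; w3: 5/1 = 5; w4: 29/1 = 29.
Smallest ratio is 13/3 in the row of w2, so w2 leaves.

w2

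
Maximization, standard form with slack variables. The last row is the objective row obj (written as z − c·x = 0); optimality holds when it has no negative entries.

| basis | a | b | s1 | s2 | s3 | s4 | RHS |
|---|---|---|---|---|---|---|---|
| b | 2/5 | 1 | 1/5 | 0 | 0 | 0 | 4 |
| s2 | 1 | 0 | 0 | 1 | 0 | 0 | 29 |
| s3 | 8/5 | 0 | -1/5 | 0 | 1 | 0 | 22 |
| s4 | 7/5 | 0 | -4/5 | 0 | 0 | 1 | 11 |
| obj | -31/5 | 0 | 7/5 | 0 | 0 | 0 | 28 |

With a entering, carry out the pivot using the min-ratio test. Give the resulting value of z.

Ratio test on column a — row 1: 4/(2/5) = 10; row 2: 29/1 = 29; row 3: 22/(8/5) = 55/4; row 4: 11/(7/5) = 55/7. Minimum is 55/7 at row 4 (s4 leaves); pivot element 7/5.
Pivot on row 4; the obj-row RHS becomes 28 − (-31/5)·(55/7) = 537/7.

537/7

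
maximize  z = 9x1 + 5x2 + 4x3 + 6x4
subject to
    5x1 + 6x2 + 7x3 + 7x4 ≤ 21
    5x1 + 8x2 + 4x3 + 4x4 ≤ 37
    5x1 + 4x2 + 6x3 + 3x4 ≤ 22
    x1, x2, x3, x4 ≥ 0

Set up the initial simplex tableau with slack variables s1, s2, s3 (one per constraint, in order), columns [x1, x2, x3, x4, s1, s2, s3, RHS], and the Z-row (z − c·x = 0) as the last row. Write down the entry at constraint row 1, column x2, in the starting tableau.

6

Constraint 1 has coefficient 6 on x2.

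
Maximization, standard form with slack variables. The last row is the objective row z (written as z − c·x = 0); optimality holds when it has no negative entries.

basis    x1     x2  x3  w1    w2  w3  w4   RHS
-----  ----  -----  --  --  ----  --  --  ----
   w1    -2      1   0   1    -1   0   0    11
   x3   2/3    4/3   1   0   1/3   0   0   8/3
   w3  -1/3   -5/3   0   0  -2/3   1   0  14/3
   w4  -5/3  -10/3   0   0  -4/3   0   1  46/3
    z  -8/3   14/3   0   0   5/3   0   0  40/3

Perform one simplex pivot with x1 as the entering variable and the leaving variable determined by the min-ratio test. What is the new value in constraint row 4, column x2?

Ratio test on column x1 — row 1: entry -2 ≤ 0; row 2: (8/3)/(2/3) = 4; row 3: entry -1/3 ≤ 0; row 4: entry -5/3 ≤ 0. Minimum is 4 at row 2 (x3 leaves); pivot element 2/3.
Divide row 2 by 2/3; eliminate column x1 from the other rows.
Row 4 update in column x2: -10/3 − (-5/3)·2 = 0.

0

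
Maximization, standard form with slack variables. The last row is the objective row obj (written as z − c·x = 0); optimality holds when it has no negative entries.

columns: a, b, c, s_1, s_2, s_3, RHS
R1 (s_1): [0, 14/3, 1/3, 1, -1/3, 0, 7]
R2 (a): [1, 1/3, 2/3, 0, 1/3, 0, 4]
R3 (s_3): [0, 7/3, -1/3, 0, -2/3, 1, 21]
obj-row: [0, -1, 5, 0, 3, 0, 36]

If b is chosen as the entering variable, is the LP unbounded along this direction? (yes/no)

no

Column b has positive entries in row(s) 1, 2, 3, so the ratio test bounds it — not unbounded.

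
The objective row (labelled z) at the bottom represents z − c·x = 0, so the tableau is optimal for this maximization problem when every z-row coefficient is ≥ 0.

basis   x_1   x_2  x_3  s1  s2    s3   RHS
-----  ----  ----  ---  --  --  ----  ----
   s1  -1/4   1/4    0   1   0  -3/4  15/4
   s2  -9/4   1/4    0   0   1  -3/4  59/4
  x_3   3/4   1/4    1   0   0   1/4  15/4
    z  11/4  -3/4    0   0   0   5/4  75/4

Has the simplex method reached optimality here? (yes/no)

The z-row has a negative entry -3/4 in column x_2, so it is not optimal.

no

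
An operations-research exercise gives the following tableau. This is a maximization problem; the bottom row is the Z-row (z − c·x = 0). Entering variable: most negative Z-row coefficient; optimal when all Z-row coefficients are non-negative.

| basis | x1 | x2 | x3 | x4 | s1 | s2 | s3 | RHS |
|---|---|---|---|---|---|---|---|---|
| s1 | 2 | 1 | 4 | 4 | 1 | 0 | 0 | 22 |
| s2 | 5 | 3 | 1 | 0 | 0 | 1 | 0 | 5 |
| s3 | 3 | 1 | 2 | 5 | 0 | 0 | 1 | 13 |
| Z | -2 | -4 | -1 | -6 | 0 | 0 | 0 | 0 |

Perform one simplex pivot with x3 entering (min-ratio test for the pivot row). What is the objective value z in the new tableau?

5

Ratio test on column x3 — row 1: 22/4 = 11/2; row 2: 5/1 = 5; row 3: 13/2 = 13/2. Minimum is 5 at row 2 (s2 leaves); pivot element 1.
Pivot on row 2; the Z-row RHS becomes 0 − (-1)·5 = 5.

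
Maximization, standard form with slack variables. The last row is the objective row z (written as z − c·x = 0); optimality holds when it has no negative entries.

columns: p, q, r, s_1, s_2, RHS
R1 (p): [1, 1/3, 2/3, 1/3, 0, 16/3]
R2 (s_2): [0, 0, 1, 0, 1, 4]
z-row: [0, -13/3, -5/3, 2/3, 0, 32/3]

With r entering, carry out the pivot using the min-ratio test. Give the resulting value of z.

52/3

Ratio test on column r — row 1: (16/3)/(2/3) = 8; row 2: 4/1 = 4. Minimum is 4 at row 2 (s_2 leaves); pivot element 1.
Pivot on row 2; the z-row RHS becomes 32/3 − (-5/3)·4 = 52/3.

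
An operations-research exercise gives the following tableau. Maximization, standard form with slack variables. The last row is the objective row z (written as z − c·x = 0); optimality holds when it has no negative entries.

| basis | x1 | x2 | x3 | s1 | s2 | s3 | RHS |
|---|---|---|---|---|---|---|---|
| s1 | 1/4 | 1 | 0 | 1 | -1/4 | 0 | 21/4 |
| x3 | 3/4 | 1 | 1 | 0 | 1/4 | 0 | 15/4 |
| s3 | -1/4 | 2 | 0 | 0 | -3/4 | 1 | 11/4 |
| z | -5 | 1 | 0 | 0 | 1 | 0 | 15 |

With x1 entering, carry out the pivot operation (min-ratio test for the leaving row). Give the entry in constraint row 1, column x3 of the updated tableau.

Ratio test on column x1 — row 1: (21/4)/(1/4) = 21; row 2: (15/4)/(3/4) = 5; row 3: entry -1/4 ≤ 0. Minimum is 5 at row 2 (x3 leaves); pivot element 3/4.
Divide row 2 by 3/4; eliminate column x1 from the other rows.
Row 1 update in column x3: 0 − (1/4)·(4/3) = -1/3.

-1/3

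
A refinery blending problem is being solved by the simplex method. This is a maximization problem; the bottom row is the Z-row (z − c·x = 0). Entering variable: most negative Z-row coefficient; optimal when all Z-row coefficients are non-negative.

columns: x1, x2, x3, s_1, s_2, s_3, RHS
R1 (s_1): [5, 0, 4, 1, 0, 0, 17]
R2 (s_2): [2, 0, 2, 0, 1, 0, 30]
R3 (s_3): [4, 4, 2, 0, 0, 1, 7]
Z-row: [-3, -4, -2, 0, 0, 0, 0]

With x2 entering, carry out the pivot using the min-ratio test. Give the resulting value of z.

7

Ratio test on column x2 — row 1: entry 0 ≤ 0; row 2: entry 0 ≤ 0; row 3: 7/4 = 7/4. Minimum is 7/4 at row 3 (s_3 leaves); pivot element 4.
Pivot on row 3; the Z-row RHS becomes 0 − (-4)·(7/4) = 7.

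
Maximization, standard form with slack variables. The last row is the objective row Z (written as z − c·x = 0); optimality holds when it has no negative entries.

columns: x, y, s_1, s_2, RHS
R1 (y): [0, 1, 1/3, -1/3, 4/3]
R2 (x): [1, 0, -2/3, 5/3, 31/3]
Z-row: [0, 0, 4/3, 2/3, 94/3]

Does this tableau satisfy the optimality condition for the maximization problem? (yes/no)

yes

Every Z-row coefficient is ≥ 0, so the tableau is optimal.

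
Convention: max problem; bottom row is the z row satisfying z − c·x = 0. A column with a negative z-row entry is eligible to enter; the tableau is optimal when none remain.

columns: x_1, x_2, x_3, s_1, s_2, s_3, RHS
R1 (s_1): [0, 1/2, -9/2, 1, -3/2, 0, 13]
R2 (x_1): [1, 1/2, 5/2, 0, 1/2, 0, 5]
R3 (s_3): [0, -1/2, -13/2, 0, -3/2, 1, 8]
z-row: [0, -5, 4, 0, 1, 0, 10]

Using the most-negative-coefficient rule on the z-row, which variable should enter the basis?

x_2

Negative z-row entries: x_2: -5.
The most negative is -5 in column x_2, so x_2 enters.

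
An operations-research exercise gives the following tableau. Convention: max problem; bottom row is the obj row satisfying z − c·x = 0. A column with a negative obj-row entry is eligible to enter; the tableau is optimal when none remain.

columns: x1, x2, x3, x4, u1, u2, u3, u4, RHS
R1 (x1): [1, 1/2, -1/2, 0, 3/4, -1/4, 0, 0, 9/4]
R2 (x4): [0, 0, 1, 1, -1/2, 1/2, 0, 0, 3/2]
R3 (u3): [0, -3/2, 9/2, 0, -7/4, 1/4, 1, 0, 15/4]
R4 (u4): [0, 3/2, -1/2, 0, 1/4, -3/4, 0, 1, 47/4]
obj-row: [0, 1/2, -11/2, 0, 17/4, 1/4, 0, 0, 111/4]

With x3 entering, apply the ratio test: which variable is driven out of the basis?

Column x3 entries and ratios — x1: -1/2 ≤ 0, skip; x4: (3/2)/1 = 3/2; u3: (15/4)/(9/2) = 5/6; u4: -1/2 ≤ 0, skip.
Smallest ratio is 5/6 in the row of u3, so u3 leaves.

u3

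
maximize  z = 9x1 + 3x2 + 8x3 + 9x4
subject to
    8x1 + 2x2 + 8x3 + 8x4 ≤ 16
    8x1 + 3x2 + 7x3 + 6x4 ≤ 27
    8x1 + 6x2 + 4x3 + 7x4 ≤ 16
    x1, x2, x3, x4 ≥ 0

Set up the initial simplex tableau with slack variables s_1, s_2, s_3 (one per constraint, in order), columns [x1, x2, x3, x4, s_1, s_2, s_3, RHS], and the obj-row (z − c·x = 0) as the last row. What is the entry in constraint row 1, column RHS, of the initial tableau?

16

The RHS of constraint 1 is b_1 = 16.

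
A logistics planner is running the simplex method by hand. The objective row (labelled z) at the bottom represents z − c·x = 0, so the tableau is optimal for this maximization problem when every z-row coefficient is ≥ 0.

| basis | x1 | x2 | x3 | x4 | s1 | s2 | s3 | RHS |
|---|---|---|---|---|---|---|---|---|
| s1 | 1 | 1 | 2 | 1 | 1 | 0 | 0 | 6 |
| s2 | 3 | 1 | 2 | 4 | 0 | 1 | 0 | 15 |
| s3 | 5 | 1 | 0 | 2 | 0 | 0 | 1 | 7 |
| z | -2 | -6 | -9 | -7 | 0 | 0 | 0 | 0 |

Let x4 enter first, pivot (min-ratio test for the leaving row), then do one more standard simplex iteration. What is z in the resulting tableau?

Ratio test on column x4 — row 1: 6/1 = 6; row 2: 15/4 = 15/4; row 3: 7/2 = 7/2. Minimum is 7/2 at row 3 (s3 leaves); pivot element 2.
Pivot on row 3; the z-row RHS becomes 0 − (-7)·(7/2) = 49/2.
Next entering variable (most negative z-row entry -9): x3.
Ratio test on column x3 — row 1: (5/2)/2 = 5/4; row 2: 1/2 = 1/2; row 3: entry 0 ≤ 0. Minimum is 1/2 at row 2 (s2 leaves); pivot element 2.
After the second pivot the z-row RHS is 49/2 − (-9)·(1/2) = 29.

29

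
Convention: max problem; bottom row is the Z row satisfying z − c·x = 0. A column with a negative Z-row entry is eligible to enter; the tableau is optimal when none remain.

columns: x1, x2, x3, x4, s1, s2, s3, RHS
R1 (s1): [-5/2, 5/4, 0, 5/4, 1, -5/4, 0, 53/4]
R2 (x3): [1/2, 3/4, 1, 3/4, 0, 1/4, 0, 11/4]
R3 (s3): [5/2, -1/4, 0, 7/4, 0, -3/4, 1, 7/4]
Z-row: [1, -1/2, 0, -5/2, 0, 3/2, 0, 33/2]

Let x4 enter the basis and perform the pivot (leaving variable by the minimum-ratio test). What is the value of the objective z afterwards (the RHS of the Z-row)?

Ratio test on column x4 — row 1: (53/4)/(5/4) = 53/5; row 2: (11/4)/(3/4) = 11/3; row 3: (7/4)/(7/4) = 1. Minimum is 1 at row 3 (s3 leaves); pivot element 7/4.
Pivot on row 3; the Z-row RHS becomes 33/2 − (-5/2)·1 = 19.

19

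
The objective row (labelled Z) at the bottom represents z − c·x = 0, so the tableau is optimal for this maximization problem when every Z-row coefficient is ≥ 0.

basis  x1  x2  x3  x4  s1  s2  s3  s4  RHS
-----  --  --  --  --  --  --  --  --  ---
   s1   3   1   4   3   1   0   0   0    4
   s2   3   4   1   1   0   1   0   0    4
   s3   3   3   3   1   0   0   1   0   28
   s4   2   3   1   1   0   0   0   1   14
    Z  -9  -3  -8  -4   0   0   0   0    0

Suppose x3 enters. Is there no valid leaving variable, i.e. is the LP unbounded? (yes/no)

Column x3 has positive entries in row(s) 1, 2, 3, 4, so the ratio test bounds it — not unbounded.

no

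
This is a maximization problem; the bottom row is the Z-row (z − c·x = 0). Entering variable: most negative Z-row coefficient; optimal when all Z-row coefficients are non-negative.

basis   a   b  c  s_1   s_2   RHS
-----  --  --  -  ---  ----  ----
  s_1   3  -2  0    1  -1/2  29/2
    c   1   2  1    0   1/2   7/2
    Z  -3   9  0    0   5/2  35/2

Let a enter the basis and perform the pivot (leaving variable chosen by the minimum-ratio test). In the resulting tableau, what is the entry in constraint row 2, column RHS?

Ratio test on column a — row 1: (29/2)/3 = 29/6; row 2: (7/2)/1 = 7/2. Minimum is 7/2 at row 2 (c leaves); pivot element 1.
Divide row 2 by 1; eliminate column a from the other rows.
In the new row 2, the RHS entry is the old entry divided by the pivot: (7/2)/1 = 7/2.

7/2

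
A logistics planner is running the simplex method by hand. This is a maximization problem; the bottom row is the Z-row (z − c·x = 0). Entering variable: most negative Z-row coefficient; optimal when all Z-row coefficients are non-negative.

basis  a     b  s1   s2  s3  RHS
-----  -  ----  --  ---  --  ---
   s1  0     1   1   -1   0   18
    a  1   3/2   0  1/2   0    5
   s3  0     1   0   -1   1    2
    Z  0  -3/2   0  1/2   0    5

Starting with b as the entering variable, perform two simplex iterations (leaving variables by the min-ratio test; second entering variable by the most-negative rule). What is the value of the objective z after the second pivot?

Ratio test on column b — row 1: 18/1 = 18; row 2: 5/(3/2) = 10/3; row 3: 2/1 = 2. Minimum is 2 at row 3 (s3 leaves); pivot element 1.
Pivot on row 3; the Z-row RHS becomes 5 − (-3/2)·2 = 8.
Next entering variable (most negative Z-row entry -1): s2.
Ratio test on column s2 — row 1: entry 0 ≤ 0; row 2: 2/2 = 1; row 3: entry -1 ≤ 0. Minimum is 1 at row 2 (a leaves); pivot element 2.
After the second pivot the Z-row RHS is 8 − (-1)·1 = 9.

9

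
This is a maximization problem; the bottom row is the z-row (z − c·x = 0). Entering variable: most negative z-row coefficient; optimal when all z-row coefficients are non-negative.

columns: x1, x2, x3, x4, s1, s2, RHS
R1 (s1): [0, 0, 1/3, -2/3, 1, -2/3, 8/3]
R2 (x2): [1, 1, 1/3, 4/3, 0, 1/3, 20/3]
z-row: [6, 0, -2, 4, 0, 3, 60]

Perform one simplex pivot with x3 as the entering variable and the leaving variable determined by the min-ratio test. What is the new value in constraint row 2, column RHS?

4

Ratio test on column x3 — row 1: (8/3)/(1/3) = 8; row 2: (20/3)/(1/3) = 20. Minimum is 8 at row 1 (s1 leaves); pivot element 1/3.
Divide row 1 by 1/3; eliminate column x3 from the other rows.
Row 2 update in column RHS: 20/3 − (1/3)·8 = 4.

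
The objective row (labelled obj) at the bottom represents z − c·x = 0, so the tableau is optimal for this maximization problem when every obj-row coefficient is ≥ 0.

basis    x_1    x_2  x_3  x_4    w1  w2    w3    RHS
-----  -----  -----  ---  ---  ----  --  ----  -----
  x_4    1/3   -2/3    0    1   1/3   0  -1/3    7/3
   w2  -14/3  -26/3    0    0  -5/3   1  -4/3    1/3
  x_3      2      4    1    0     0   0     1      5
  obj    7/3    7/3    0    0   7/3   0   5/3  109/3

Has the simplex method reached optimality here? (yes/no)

yes

Every obj-row coefficient is ≥ 0, so the tableau is optimal.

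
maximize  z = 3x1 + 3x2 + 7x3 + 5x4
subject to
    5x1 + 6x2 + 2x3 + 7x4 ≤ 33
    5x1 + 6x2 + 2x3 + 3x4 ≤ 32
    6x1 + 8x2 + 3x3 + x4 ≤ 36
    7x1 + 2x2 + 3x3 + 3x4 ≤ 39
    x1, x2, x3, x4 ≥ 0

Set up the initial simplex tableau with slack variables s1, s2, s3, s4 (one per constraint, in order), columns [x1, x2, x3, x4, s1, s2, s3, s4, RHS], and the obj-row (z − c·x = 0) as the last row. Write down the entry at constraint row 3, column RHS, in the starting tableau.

36

The RHS of constraint 3 is b_3 = 36.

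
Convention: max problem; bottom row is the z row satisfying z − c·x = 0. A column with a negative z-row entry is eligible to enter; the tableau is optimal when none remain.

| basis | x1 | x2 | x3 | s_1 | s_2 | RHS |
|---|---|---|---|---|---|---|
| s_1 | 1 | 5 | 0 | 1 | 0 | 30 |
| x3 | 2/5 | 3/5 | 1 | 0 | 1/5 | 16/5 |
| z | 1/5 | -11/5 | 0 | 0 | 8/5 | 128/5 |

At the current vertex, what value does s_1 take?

30

s_1 is basic (row 1); its value is the RHS of that row, 30.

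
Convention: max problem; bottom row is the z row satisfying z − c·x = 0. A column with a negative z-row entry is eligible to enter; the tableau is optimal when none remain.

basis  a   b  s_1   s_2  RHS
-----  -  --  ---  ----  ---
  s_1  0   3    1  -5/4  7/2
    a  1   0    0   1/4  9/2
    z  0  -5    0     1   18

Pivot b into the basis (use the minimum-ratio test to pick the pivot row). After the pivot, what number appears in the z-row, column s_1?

5/3

Ratio test on column b — row 1: (7/2)/3 = 7/6; row 2: entry 0 ≤ 0. Minimum is 7/6 at row 1 (s_1 leaves); pivot element 3.
Divide row 1 by 3; eliminate column b from the other rows.
z-row update in column s_1: 0 − (-5)·(1/3) = 5/3.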